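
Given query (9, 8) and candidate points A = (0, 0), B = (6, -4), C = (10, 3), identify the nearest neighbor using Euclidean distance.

Distances: d(A) ≈ 12.0416, d(B) ≈ 12.3693, d(C) ≈ 5.099. Nearest: C = (10, 3) with distance 5.099.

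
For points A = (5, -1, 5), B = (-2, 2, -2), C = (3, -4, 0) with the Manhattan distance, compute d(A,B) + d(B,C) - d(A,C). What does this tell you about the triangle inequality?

d(A,B) = 7 + 3 + 7 = 17, d(B,C) = 5 + 6 + 2 = 13, d(A,C) = 2 + 3 + 5 = 10.
d(A,B) + d(B,C) - d(A,C) = 17 + 13 - 10 = 30 - 10 = 20. This is ≥ 0, so the triangle inequality holds for these points.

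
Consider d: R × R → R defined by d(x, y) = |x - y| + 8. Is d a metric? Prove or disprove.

No. d fails identity of indiscernibles (specifically d(x,x) = 0): d(-5, -5) = |-5 - (-5)| + 8 = 0 + 8 = 8 ≠ 0.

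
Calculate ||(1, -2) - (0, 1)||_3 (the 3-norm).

(Σ|x_i - y_i|^3)^(1/3) = (|1 - 0|^3 + |-2 - 1|^3)^(1/3)
= (1^3 + 3^3)^(1/3) = (1 + 27)^(1/3) = (28)^(1/3) ≈ 3.0366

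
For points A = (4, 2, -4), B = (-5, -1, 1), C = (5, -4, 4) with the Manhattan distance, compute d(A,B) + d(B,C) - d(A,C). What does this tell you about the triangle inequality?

d(A,B) = 9 + 3 + 5 = 17, d(B,C) = 10 + 3 + 3 = 16, d(A,C) = 1 + 6 + 8 = 15.
d(A,B) + d(B,C) - d(A,C) = 17 + 16 - 15 = 33 - 15 = 18. This is ≥ 0, so the triangle inequality holds for these points.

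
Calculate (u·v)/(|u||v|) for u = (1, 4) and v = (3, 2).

With u = (1, 4), v = (3, 2):
u·v = 1·3 + 4·2 = 3 + 8 = 11.
|u| = √(1² + 4²) = √17, |v| = √(3² + 2²) = √13, so |u||v| = √(17·13) = √221.
cos θ = (u·v)/(|u||v|) = 11/√221 ≈ 0.7399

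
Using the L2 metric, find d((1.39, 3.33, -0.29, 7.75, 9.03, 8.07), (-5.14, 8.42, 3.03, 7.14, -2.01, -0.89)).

√(Σ(x_i - y_i)²) = √((1.39 - (-5.14))² + (3.33 - 8.42)² + (-0.29 - 3.03)² + (7.75 - 7.14)² + (9.03 - (-2.01))² + (8.07 - (-0.89))²)
= √(6.53² + (-5.09)² + (-3.32)² + 0.61² + 11.04² + 8.96²) = √(42.6409 + 25.9081 + 11.0224 + 0.3721 + 121.8816 + 80.2816) = √282.1067 ≈ 16.796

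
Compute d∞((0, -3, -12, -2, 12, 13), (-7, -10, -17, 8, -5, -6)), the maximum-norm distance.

max(|x_i - y_i|) = max(|0 - (-7)|, |-3 - (-10)|, |-12 - (-17)|, |-2 - 8|, |12 - (-5)|, |13 - (-6)|) = max(7, 7, 5, 10, 17, 19) = 19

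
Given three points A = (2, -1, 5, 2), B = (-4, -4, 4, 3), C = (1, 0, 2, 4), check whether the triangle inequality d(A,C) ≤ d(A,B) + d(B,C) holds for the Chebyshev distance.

d(A,B) = max(6, 3, 1, 1) = 6, d(B,C) = max(5, 4, 2, 1) = 5, d(A,C) = max(1, 1, 3, 2) = 3.
d(A,C) = 3 ≤ 6 + 5 = 11. Triangle inequality is satisfied.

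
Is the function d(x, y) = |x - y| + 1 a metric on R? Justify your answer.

No. d fails identity of indiscernibles (specifically d(x,x) = 0): d(-1, -1) = |-1 - (-1)| + 1 = 0 + 1 = 1 ≠ 0.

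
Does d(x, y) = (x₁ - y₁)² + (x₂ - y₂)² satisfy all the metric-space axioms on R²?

No. The squared Euclidean distance fails the triangle inequality. Counterexample: x = (0, 0), y = (4, 2), z = (8, 4). d(x,z) = 8² + 4² = 80, but d(x,y) + d(y,z) = (4² + 2²) + (4² + 2²) = 20 + 20 = 40. Since 80 > 40, the triangle inequality is violated. (Note: √d, the ordinary Euclidean distance, IS a metric.)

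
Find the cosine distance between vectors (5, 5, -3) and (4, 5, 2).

With u = (5, 5, -3), v = (4, 5, 2):
u·v = 5·4 + 5·5 + (-3)·2 = 20 + 25 + (-6) = 39.
|u| = √(5² + 5² + (-3)²) = √59, |v| = √(4² + 5² + 2²) = √45, so |u||v| = √(59·45) = √2655.
cos θ = (u·v)/(|u||v|) = 39/√2655 ≈ 0.7569
Cosine distance = 1 - cos θ ≈ 1 - 0.7569 = 0.2431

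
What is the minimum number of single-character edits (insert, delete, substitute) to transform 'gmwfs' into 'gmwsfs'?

Let D[i][j] be the edit distance between the first i characters of 'gmwfs' and the first j characters of 'gmwsfs', with D[i][0] = i, D[0][j] = j, and D[i][j] = D[i-1][j-1] if the characters match, else 1 + min(D[i-1][j], D[i][j-1], D[i-1][j-1]). Filling the table (rows: prefixes of 'gmwfs', columns: prefixes of 'gmwsfs'):
     ε  g  m  w  s  f  s
  ε  0  1  2  3  4  5  6
  g  1  0  1  2  3  4  5
  m  2  1  0  1  2  3  4
  w  3  2  1  0  1  2  3
  f  4  3  2  1  1  1  2
  s  5  4  3  2  1  2  1
The bottom-right entry gives D[5][6] = 1, so no sequence of fewer than 1 edit works. Backtracking through the table gives one optimal edit sequence (1 edit):
  gmwfs → gmwsfs (ins s @4)
Edit distance = 1.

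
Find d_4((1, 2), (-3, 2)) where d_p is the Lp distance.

(Σ|x_i - y_i|^4)^(1/4) = (|1 - (-3)|^4 + |2 - 2|^4)^(1/4)
= (4^4 + 0^4)^(1/4) = (256 + 0)^(1/4) = (256)^(1/4) = 4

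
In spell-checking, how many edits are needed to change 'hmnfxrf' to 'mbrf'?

Let D[i][j] be the edit distance between the first i characters of 'hmnfxrf' and the first j characters of 'mbrf', with D[i][0] = i, D[0][j] = j, and D[i][j] = D[i-1][j-1] if the characters match, else 1 + min(D[i-1][j], D[i][j-1], D[i-1][j-1]). Filling the table (rows: prefixes of 'hmnfxrf', columns: prefixes of 'mbrf'):
     ε  m  b  r  f
  ε  0  1  2  3  4
  h  1  1  2  3  4
  m  2  1  2  3  4
  n  3  2  2  3  4
  f  4  3  3  3  3
  x  5  4  4  4  4
  r  6  5  5  4  5
  f  7  6  6  5  4
The bottom-right entry gives D[7][4] = 4, so no sequence of fewer than 4 edits works. Backtracking through the table gives one optimal edit sequence (4 edits):
  hmnfxrf → mnfxrf (del h @1)
  mnfxrf → mfxrf (del n @2)
  mfxrf → mxrf (del f @2)
  mxrf → mbrf (sub x→b @2)
Edit distance = 4.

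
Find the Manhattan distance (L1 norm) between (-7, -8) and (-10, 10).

Σ|x_i - y_i| = |-7 - (-10)| + |-8 - 10| = 3 + 18 = 21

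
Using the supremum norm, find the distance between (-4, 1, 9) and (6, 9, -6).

max(|x_i - y_i|) = max(|-4 - 6|, |1 - 9|, |9 - (-6)|) = max(10, 8, 15) = 15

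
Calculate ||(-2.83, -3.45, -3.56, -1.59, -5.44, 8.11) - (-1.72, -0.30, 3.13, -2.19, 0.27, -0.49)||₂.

√(Σ(x_i - y_i)²) = √((-2.83 - (-1.72))² + (-3.45 - (-0.3))² + (-3.56 - 3.13)² + (-1.59 - (-2.19))² + (-5.44 - 0.27)² + (8.11 - (-0.49))²)
= √((-1.11)² + (-3.15)² + (-6.69)² + 0.6² + (-5.71)² + 8.6²) = √(1.2321 + 9.9225 + 44.7561 + 0.36 + 32.6041 + 73.96) = √162.8348 ≈ 12.7607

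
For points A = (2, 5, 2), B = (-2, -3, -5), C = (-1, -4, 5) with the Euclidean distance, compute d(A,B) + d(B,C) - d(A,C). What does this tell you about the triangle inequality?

d(A,B) = √(4² + 8² + 7²) = √129 ≈ 11.3578, d(B,C) = √(1² + 1² + 10²) = √102 ≈ 10.0995, d(A,C) = √(3² + 9² + 3²) = √99 ≈ 9.9499.
d(A,B) + d(B,C) - d(A,C) = 11.3578 + 10.0995 - 9.9499 = 21.4573 - 9.9499 = 11.5074 (to 4 decimal places). This is ≥ 0, so the triangle inequality holds for these points.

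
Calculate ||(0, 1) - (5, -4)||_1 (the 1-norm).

Σ|x_i - y_i| = |0 - 5| + |1 - (-4)| = 5 + 5 = 10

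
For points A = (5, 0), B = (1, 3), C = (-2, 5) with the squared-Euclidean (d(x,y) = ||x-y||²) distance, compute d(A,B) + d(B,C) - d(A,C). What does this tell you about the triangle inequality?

d(A,B) = 4² + 3² = 25, d(B,C) = 3² + 2² = 13, d(A,C) = 7² + 5² = 74.
d(A,B) + d(B,C) - d(A,C) = 25 + 13 - 74 = 38 - 74 = -36. This is < 0, so the triangle inequality FAILS for these points (squared-Euclidean is not a metric).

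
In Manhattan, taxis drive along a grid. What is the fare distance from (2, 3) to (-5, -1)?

Σ|x_i - y_i| = |2 - (-5)| + |3 - (-1)| = 7 + 4 = 11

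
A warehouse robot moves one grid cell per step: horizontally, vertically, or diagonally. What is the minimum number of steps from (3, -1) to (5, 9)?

max(|x_i - y_i|) = max(|3 - 5|, |-1 - 9|) = max(2, 10) = 10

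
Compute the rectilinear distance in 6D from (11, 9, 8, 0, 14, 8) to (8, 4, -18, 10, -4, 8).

Σ|x_i - y_i| = |11 - 8| + |9 - 4| + |8 - (-18)| + |0 - 10| + |14 - (-4)| + |8 - 8| = 3 + 5 + 26 + 10 + 18 + 0 = 62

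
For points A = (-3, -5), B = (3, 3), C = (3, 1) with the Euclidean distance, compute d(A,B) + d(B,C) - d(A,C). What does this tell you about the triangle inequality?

d(A,B) = √(6² + 8²) = √100 = 10, d(B,C) = √(0² + 2²) = √4 = 2, d(A,C) = √(6² + 6²) = √72 ≈ 8.4853.
d(A,B) + d(B,C) - d(A,C) = 10 + 2 - 8.4853 = 12 - 8.4853 = 3.5147 (to 4 decimal places). This is ≥ 0, so the triangle inequality holds for these points.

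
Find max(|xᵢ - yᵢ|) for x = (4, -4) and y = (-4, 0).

max(|x_i - y_i|) = max(|4 - (-4)|, |-4 - 0|) = max(8, 4) = 8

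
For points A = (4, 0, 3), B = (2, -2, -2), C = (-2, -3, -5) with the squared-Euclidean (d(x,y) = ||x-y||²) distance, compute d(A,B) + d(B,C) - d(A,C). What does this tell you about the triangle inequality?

d(A,B) = 2² + 2² + 5² = 33, d(B,C) = 4² + 1² + 3² = 26, d(A,C) = 6² + 3² + 8² = 109.
d(A,B) + d(B,C) - d(A,C) = 33 + 26 - 109 = 59 - 109 = -50. This is < 0, so the triangle inequality FAILS for these points (squared-Euclidean is not a metric).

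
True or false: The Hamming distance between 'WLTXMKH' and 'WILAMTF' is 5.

Differing positions: 2, 3, 4, 6, 7. Hamming distance = 5, so the claim is true.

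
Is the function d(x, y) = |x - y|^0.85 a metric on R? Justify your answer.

Yes. With 0 < p = 0.85 ≤ 1, d(x,y) = |x-y|^0.85 is a metric on R. Non-negativity and symmetry are immediate; |x-y|^0.85 = 0 ⟺ |x-y| = 0 ⟺ x = y. For the triangle inequality, the function t ↦ t^0.85 is subadditive on [0,∞) when p ≤ 1, so |x-z|^0.85 ≤ (|x-y| + |y-z|)^0.85 ≤ |x-y|^0.85 + |y-z|^0.85.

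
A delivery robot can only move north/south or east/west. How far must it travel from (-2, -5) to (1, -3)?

Σ|x_i - y_i| = |-2 - 1| + |-5 - (-3)| = 3 + 2 = 5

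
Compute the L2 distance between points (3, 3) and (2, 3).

(Σ|x_i - y_i|^2)^(1/2) = (|3 - 2|^2 + |3 - 3|^2)^(1/2)
= (1^2 + 0^2)^(1/2) = (1 + 0)^(1/2) = (1)^(1/2) = 1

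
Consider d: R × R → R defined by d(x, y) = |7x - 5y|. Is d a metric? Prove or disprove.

No. d fails symmetry: d(2, 7) = |7·2 - 5·7| = |-21| = 21, but d(7, 2) = |7·7 - 5·2| = |39| = 39. Since 21 ≠ 39, d(x,y) ≠ d(y,x) in general.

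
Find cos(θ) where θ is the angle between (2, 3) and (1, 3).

With u = (2, 3), v = (1, 3):
u·v = 2·1 + 3·3 = 2 + 9 = 11.
|u| = √(2² + 3²) = √13, |v| = √(1² + 3²) = √10, so |u||v| = √(13·10) = √130.
cos θ = (u·v)/(|u||v|) = 11/√130 ≈ 0.9648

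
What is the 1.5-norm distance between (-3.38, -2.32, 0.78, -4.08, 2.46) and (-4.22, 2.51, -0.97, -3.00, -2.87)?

(Σ|x_i - y_i|^1.5)^(1/1.5) = (|-3.38 - (-4.22)|^1.5 + |-2.32 - 2.51|^1.5 + |0.78 - (-0.97)|^1.5 + |-4.08 - (-3)|^1.5 + |2.46 - (-2.87)|^1.5)^(1/1.5)
= (0.84^1.5 + 4.83^1.5 + 1.75^1.5 + 1.08^1.5 + 5.33^1.5)^(1/1.5) ≈ (0.7699 + 10.615 + 2.315 + 1.1224 + 12.3053)^(1/1.5) = (27.1276)^(1/1.5) ≈ 9.0283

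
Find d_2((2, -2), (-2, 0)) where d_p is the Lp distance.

(Σ|x_i - y_i|^2)^(1/2) = (|2 - (-2)|^2 + |-2 - 0|^2)^(1/2)
= (4^2 + 2^2)^(1/2) = (16 + 4)^(1/2) = (20)^(1/2) ≈ 4.4721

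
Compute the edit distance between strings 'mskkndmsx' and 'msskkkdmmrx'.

Let D[i][j] be the edit distance between the first i characters of 'mskkndmsx' and the first j characters of 'msskkkdmmrx', with D[i][0] = i, D[0][j] = j, and D[i][j] = D[i-1][j-1] if the characters match, else 1 + min(D[i-1][j], D[i][j-1], D[i-1][j-1]). Filling the table (rows: prefixes of 'mskkndmsx', columns: prefixes of 'msskkkdmmrx'):
     ε  m  s  s  k  k  k  d  m  m  r  x
  ε  0  1  2  3  4  5  6  7  8  9 10 11
  m  1  0  1  2  3  4  5  6  7  8  9 10
  s  2  1  0  1  2  3  4  5  6  7  8  9
  k  3  2  1  1  1  2  3  4  5  6  7  8
  k  4  3  2  2  1  1  2  3  4  5  6  7
  n  5  4  3  3  2  2  2  3  4  5  6  7
  d  6  5  4  4  3  3  3  2  3  4  5  6
  m  7  6  5  5  4  4  4  3  2  3  4  5
  s  8  7  6  5  5  5  5  4  3  3  4  5
  x  9  8  7  6  6  6  6  5  4  4  4  4
The bottom-right entry gives D[9][11] = 4, so no sequence of fewer than 4 edits works. Backtracking through the table gives one optimal edit sequence (4 edits):
  mskkndmsx → msskkndmsx (ins s @2)
  msskkndmsx → msskkkdmsx (sub n→k @6)
  msskkkdmsx → msskkkdmmsx (ins m @8)
  msskkkdmmsx → msskkkdmmrx (sub s→r @10)
Edit distance = 4.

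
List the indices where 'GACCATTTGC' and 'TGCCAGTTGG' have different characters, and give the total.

Differing positions: 1, 2, 6, 10. Hamming distance = 4.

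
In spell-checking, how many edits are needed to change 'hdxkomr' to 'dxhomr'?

Let D[i][j] be the edit distance between the first i characters of 'hdxkomr' and the first j characters of 'dxhomr', with D[i][0] = i, D[0][j] = j, and D[i][j] = D[i-1][j-1] if the characters match, else 1 + min(D[i-1][j], D[i][j-1], D[i-1][j-1]). Filling the table (rows: prefixes of 'hdxkomr', columns: prefixes of 'dxhomr'):
     ε  d  x  h  o  m  r
  ε  0  1  2  3  4  5  6
  h  1  1  2  2  3  4  5
  d  2  1  2  3  3  4  5
  x  3  2  1  2  3  4  5
  k  4  3  2  2  3  4  5
  o  5  4  3  3  2  3  4
  m  6  5  4  4  3  2  3
  r  7  6  5  5  4  3  2
The bottom-right entry gives D[7][6] = 2, so no sequence of fewer than 2 edits works. Backtracking through the table gives one optimal edit sequence (2 edits):
  hdxkomr → dxkomr (del h @1)
  dxkomr → dxhomr (sub k→h @3)
Edit distance = 2.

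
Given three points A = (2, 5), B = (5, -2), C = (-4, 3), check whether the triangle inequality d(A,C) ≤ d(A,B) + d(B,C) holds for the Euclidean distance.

d(A,B) = √(3² + 7²) = √58 ≈ 7.6158, d(B,C) = √(9² + 5²) = √106 ≈ 10.2956, d(A,C) = √(6² + 2²) = √40 ≈ 6.3246.
d(A,C) ≈ 6.3246 ≤ 7.6158 + 10.2956 = 17.9114. Triangle inequality is satisfied.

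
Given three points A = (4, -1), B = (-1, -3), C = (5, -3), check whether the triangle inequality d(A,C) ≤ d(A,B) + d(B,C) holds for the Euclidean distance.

d(A,B) = √(5² + 2²) = √29 ≈ 5.3852, d(B,C) = √(6² + 0²) = √36 = 6, d(A,C) = √(1² + 2²) = √5 ≈ 2.2361.
d(A,C) ≈ 2.2361 ≤ 5.3852 + 6 = 11.3852. Triangle inequality is satisfied.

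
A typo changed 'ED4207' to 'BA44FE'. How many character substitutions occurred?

Differing positions: 1, 2, 4, 5, 6. Hamming distance = 5.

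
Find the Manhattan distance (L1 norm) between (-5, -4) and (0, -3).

Σ|x_i - y_i| = |-5 - 0| + |-4 - (-3)| = 5 + 1 = 6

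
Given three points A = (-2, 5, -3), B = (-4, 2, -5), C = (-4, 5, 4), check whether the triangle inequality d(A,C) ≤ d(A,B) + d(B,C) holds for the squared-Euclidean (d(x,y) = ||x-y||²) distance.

d(A,B) = 2² + 3² + 2² = 17, d(B,C) = 0² + 3² + 9² = 90, d(A,C) = 2² + 0² + 7² = 53.
d(A,C) = 53 ≤ 17 + 90 = 107. Triangle inequality is satisfied.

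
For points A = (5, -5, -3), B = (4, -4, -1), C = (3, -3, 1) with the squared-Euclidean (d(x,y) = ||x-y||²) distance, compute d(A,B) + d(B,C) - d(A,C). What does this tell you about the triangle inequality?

d(A,B) = 1² + 1² + 2² = 6, d(B,C) = 1² + 1² + 2² = 6, d(A,C) = 2² + 2² + 4² = 24.
d(A,B) + d(B,C) - d(A,C) = 6 + 6 - 24 = 12 - 24 = -12. This is < 0, so the triangle inequality FAILS for these points (squared-Euclidean is not a metric).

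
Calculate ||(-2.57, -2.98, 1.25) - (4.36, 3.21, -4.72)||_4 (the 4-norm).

(Σ|x_i - y_i|^4)^(1/4) = (|-2.57 - 4.36|^4 + |-2.98 - 3.21|^4 + |1.25 - (-4.72)|^4)^(1/4)
= (6.93^4 + 6.19^4 + 5.97^4)^(1/4) ≈ (2306.391 + 1468.1235 + 1270.2738)^(1/4) = (5044.7883)^(1/4) ≈ 8.4277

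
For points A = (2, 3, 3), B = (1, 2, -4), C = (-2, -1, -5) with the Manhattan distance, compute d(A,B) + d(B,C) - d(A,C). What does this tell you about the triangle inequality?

d(A,B) = 1 + 1 + 7 = 9, d(B,C) = 3 + 3 + 1 = 7, d(A,C) = 4 + 4 + 8 = 16.
d(A,B) + d(B,C) - d(A,C) = 9 + 7 - 16 = 16 - 16 = 0. This is ≥ 0, so the triangle inequality holds for these points.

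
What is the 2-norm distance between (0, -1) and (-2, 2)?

(Σ|x_i - y_i|^2)^(1/2) = (|0 - (-2)|^2 + |-1 - 2|^2)^(1/2)
= (2^2 + 3^2)^(1/2) = (4 + 9)^(1/2) = (13)^(1/2) ≈ 3.6056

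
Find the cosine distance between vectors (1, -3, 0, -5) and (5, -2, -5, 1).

With u = (1, -3, 0, -5), v = (5, -2, -5, 1):
u·v = 1·5 + (-3)·(-2) + 0·(-5) + (-5)·1 = 5 + 6 + 0 + (-5) = 6.
|u| = √(1² + (-3)² + 0² + (-5)²) = √35, |v| = √(5² + (-2)² + (-5)² + 1²) = √55, so |u||v| = √(35·55) = √1925.
cos θ = (u·v)/(|u||v|) = 6/√1925 ≈ 0.1368
Cosine distance = 1 - cos θ ≈ 1 - 0.1368 = 0.8632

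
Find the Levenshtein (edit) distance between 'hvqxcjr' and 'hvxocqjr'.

Let D[i][j] be the edit distance between the first i characters of 'hvqxcjr' and the first j characters of 'hvxocqjr', with D[i][0] = i, D[0][j] = j, and D[i][j] = D[i-1][j-1] if the characters match, else 1 + min(D[i-1][j], D[i][j-1], D[i-1][j-1]). Filling the table (rows: prefixes of 'hvqxcjr', columns: prefixes of 'hvxocqjr'):
     ε  h  v  x  o  c  q  j  r
  ε  0  1  2  3  4  5  6  7  8
  h  1  0  1  2  3  4  5  6  7
  v  2  1  0  1  2  3  4  5  6
  q  3  2  1  1  2  3  3  4  5
  x  4  3  2  1  2  3  4  4  5
  c  5  4  3  2  2  2  3  4  5
  j  6  5  4  3  3  3  3  3  4
  r  7  6  5  4  4  4  4  4  3
The bottom-right entry gives D[7][8] = 3, so no sequence of fewer than 3 edits works. Backtracking through the table gives one optimal edit sequence (3 edits):
  hvqxcjr → hvxxcjr (sub q→x @3)
  hvxxcjr → hvxocjr (sub x→o @4)
  hvxocjr → hvxocqjr (ins q @6)
Edit distance = 3.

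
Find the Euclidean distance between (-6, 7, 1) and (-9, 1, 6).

√(Σ(x_i - y_i)²) = √((-6 - (-9))² + (7 - 1)² + (1 - 6)²)
= √(3² + 6² + (-5)²) = √(9 + 36 + 25) = √70 ≈ 8.3666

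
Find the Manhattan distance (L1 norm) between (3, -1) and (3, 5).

Σ|x_i - y_i| = |3 - 3| + |-1 - 5| = 0 + 6 = 6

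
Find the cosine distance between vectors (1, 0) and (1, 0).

With u = (1, 0), v = (1, 0):
u·v = 1·1 + 0·0 = 1 + 0 = 1.
|u| = √(1² + 0²) = √1, |v| = √(1² + 0²) = √1, so |u||v| = √(1·1) = √1 = 1.
cos θ = (u·v)/(|u||v|) = 1/1 = 1
Cosine distance = 1 - cos θ = 1 - 1 = 0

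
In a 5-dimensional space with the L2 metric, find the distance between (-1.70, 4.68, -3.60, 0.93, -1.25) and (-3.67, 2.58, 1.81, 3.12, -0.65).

(Σ|x_i - y_i|^2)^(1/2) = (|-1.7 - (-3.67)|^2 + |4.68 - 2.58|^2 + |-3.6 - 1.81|^2 + |0.93 - 3.12|^2 + |-1.25 - (-0.65)|^2)^(1/2)
= (1.97^2 + 2.1^2 + 5.41^2 + 2.19^2 + 0.6^2)^(1/2) = (3.8809 + 4.41 + 29.2681 + 4.7961 + 0.36)^(1/2) = (42.7151)^(1/2) ≈ 6.5357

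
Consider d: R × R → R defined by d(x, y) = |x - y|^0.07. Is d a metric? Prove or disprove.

Yes. With 0 < p = 0.07 ≤ 1, d(x,y) = |x-y|^0.07 is a metric on R. Non-negativity and symmetry are immediate; |x-y|^0.07 = 0 ⟺ |x-y| = 0 ⟺ x = y. For the triangle inequality, the function t ↦ t^0.07 is subadditive on [0,∞) when p ≤ 1, so |x-z|^0.07 ≤ (|x-y| + |y-z|)^0.07 ≤ |x-y|^0.07 + |y-z|^0.07.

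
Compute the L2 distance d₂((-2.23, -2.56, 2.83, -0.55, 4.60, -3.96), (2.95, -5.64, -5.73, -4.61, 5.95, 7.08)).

√(Σ(x_i - y_i)²) = √((-2.23 - 2.95)² + (-2.56 - (-5.64))² + (2.83 - (-5.73))² + (-0.55 - (-4.61))² + (4.6 - 5.95)² + (-3.96 - 7.08)²)
= √((-5.18)² + 3.08² + 8.56² + 4.06² + (-1.35)² + (-11.04)²) = √(26.8324 + 9.4864 + 73.2736 + 16.4836 + 1.8225 + 121.8816) = √249.7801 ≈ 15.8044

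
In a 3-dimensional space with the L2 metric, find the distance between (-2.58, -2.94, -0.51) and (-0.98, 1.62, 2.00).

(Σ|x_i - y_i|^2)^(1/2) = (|-2.58 - (-0.98)|^2 + |-2.94 - 1.62|^2 + |-0.51 - 2|^2)^(1/2)
= (1.6^2 + 4.56^2 + 2.51^2)^(1/2) = (2.56 + 20.7936 + 6.3001)^(1/2) = (29.6537)^(1/2) ≈ 5.4455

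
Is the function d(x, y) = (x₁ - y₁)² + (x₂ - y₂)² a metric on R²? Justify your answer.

No. The squared Euclidean distance fails the triangle inequality. Counterexample: x = (0, 0), y = (1, 5), z = (2, 10). d(x,z) = 2² + 10² = 104, but d(x,y) + d(y,z) = (1² + 5²) + (1² + 5²) = 26 + 26 = 52. Since 104 > 52, the triangle inequality is violated. (Note: √d, the ordinary Euclidean distance, IS a metric.)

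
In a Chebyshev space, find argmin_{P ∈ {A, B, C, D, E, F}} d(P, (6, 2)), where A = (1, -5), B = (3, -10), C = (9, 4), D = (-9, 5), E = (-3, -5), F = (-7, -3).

Distances: d(A) = 7, d(B) = 12, d(C) = 3, d(D) = 15, d(E) = 9, d(F) = 13. Nearest: C = (9, 4) with distance 3.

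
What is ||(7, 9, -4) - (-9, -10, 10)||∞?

max(|x_i - y_i|) = max(|7 - (-9)|, |9 - (-10)|, |-4 - 10|) = max(16, 19, 14) = 19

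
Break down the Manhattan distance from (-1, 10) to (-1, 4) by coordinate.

Σ|x_i - y_i| = |-1 - (-1)| + |10 - 4| = 0 + 6 = 6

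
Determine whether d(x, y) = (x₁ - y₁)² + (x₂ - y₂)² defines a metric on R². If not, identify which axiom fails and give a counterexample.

No. The squared Euclidean distance fails the triangle inequality. Counterexample: x = (0, 0), y = (2, 3), z = (4, 6). d(x,z) = 4² + 6² = 52, but d(x,y) + d(y,z) = (2² + 3²) + (2² + 3²) = 13 + 13 = 26. Since 52 > 26, the triangle inequality is violated. (Note: √d, the ordinary Euclidean distance, IS a metric.)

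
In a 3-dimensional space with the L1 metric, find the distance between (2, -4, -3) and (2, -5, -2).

Σ|x_i - y_i| = |2 - 2| + |-4 - (-5)| + |-3 - (-2)| = 0 + 1 + 1 = 2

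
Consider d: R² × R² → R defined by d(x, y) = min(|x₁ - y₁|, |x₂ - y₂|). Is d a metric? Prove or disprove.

No. d fails identity of indiscernibles: take x = (-3, 0) and y = (-3, 4). Then d(x,y) = min(|-3 - (-3)|, |0 - 4|) = min(0, 4) = 0, yet x ≠ y.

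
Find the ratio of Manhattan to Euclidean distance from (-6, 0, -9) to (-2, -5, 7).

L1 = |-6 - (-2)| + |0 - (-5)| + |-9 - 7| = 4 + 5 + 16 = 25
L2 = √(4² + 5² + 16²) = √297 ≈ 17.2337
L1 ≥ L2 always (equality iff movement is along one axis); L1 > L2 here.
Ratio L1/L2 = 25/√297 ≈ 1.4506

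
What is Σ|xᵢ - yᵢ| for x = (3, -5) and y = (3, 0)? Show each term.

Σ|x_i - y_i| = |3 - 3| + |-5 - 0| = 0 + 5 = 5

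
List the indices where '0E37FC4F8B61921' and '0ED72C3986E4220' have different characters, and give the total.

Differing positions: 3, 5, 7, 8, 10, 11, 12, 13, 15. Hamming distance = 9.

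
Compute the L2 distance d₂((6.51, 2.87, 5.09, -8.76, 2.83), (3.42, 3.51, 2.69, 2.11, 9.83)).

√(Σ(x_i - y_i)²) = √((6.51 - 3.42)² + (2.87 - 3.51)² + (5.09 - 2.69)² + (-8.76 - 2.11)² + (2.83 - 9.83)²)
= √(3.09² + (-0.64)² + 2.4² + (-10.87)² + (-7)²) = √(9.5481 + 0.4096 + 5.76 + 118.1569 + 49) = √182.8746 ≈ 13.5231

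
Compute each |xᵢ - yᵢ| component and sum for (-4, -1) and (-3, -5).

Σ|x_i - y_i| = |-4 - (-3)| + |-1 - (-5)| = 1 + 4 = 5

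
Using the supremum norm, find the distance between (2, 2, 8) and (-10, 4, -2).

max(|x_i - y_i|) = max(|2 - (-10)|, |2 - 4|, |8 - (-2)|) = max(12, 2, 10) = 12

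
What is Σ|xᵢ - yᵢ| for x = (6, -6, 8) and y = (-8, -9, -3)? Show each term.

Σ|x_i - y_i| = |6 - (-8)| + |-6 - (-9)| + |8 - (-3)| = 14 + 3 + 11 = 28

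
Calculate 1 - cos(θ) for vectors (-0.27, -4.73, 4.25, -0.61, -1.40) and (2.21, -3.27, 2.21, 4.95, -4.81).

With u = (-0.27, -4.73, 4.25, -0.61, -1.40), v = (2.21, -3.27, 2.21, 4.95, -4.81):
u·v = (-0.27)·2.21 + (-4.73)·(-3.27) + 4.25·2.21 + (-0.61)·4.95 + (-1.4)·(-4.81) = (-0.5967) + 15.4671 + 9.3925 + (-3.0195) + 6.734 = 27.9774.
|u| = √((-0.27)² + (-4.73)² + 4.25² + (-0.61)² + (-1.4)²) = √(0.0729 + 22.3729 + 18.0625 + 0.3721 + 1.96) = √42.8404, |v| = √(2.21² + (-3.27)² + 2.21² + 4.95² + (-4.81)²) = √(4.8841 + 10.6929 + 4.8841 + 24.5025 + 23.1361) = √68.0997.
cos θ = (u·v)/(|u||v|) = 27.9774/(√42.8404·√68.0997) ≈ 0.518
Cosine distance = 1 - cos θ ≈ 1 - 0.518 = 0.482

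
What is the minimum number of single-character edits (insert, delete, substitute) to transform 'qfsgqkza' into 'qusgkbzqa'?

Let D[i][j] be the edit distance between the first i characters of 'qfsgqkza' and the first j characters of 'qusgkbzqa', with D[i][0] = i, D[0][j] = j, and D[i][j] = D[i-1][j-1] if the characters match, else 1 + min(D[i-1][j], D[i][j-1], D[i-1][j-1]). Filling the table (rows: prefixes of 'qfsgqkza', columns: prefixes of 'qusgkbzqa'):
     ε  q  u  s  g  k  b  z  q  a
  ε  0  1  2  3  4  5  6  7  8  9
  q  1  0  1  2  3  4  5  6  7  8
  f  2  1  1  2  3  4  5  6  7  8
  s  3  2  2  1  2  3  4  5  6  7
  g  4  3  3  2  1  2  3  4  5  6
  q  5  4  4  3  2  2  3  4  4  5
  k  6  5  5  4  3  2  3  4  5  5
  z  7  6  6  5  4  3  3  3  4  5
  a  8  7  7  6  5  4  4  4  4  4
The bottom-right entry gives D[8][9] = 4, so no sequence of fewer than 4 edits works. Backtracking through the table gives one optimal edit sequence (4 edits):
  qfsgqkza → qusgqkza (sub f→u @2)
  qusgqkza → qusgkkza (sub q→k @5)
  qusgkkza → qusgkbza (sub k→b @6)
  qusgkbza → qusgkbzqa (ins q @8)
Edit distance = 4.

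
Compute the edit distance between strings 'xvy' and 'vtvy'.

Let D[i][j] be the edit distance between the first i characters of 'xvy' and the first j characters of 'vtvy', with D[i][0] = i, D[0][j] = j, and D[i][j] = D[i-1][j-1] if the characters match, else 1 + min(D[i-1][j], D[i][j-1], D[i-1][j-1]). Filling the table (rows: prefixes of 'xvy', columns: prefixes of 'vtvy'):
     ε  v  t  v  y
  ε  0  1  2  3  4
  x  1  1  2  3  4
  v  2  1  2  2  3
  y  3  2  2  3  2
The bottom-right entry gives D[3][4] = 2, so no sequence of fewer than 2 edits works. Backtracking through the table gives one optimal edit sequence (2 edits):
  xvy → vxvy (ins v @1)
  vxvy → vtvy (sub x→t @2)
Edit distance = 2.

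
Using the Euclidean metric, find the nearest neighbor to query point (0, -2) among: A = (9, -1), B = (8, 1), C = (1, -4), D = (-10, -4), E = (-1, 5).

Distances: d(A) ≈ 9.0554, d(B) ≈ 8.544, d(C) ≈ 2.2361, d(D) ≈ 10.198, d(E) ≈ 7.0711. Nearest: C = (1, -4) with distance 2.2361.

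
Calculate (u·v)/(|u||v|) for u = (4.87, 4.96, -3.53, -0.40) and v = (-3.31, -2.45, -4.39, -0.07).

With u = (4.87, 4.96, -3.53, -0.40), v = (-3.31, -2.45, -4.39, -0.07):
u·v = 4.87·(-3.31) + 4.96·(-2.45) + (-3.53)·(-4.39) + (-0.4)·(-0.07) = (-16.1197) + (-12.152) + 15.4967 + 0.028 = -12.747.
|u| = √(4.87² + 4.96² + (-3.53)² + (-0.4)²) = √(23.7169 + 24.6016 + 12.4609 + 0.16) = √60.9394, |v| = √((-3.31)² + (-2.45)² + (-4.39)² + (-0.07)²) = √(10.9561 + 6.0025 + 19.2721 + 0.0049) = √36.2356.
cos θ = (u·v)/(|u||v|) = -12.747/(√60.9394·√36.2356) ≈ -0.2713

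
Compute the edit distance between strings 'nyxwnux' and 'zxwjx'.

Let D[i][j] be the edit distance between the first i characters of 'nyxwnux' and the first j characters of 'zxwjx', with D[i][0] = i, D[0][j] = j, and D[i][j] = D[i-1][j-1] if the characters match, else 1 + min(D[i-1][j], D[i][j-1], D[i-1][j-1]). Filling the table (rows: prefixes of 'nyxwnux', columns: prefixes of 'zxwjx'):
     ε  z  x  w  j  x
  ε  0  1  2  3  4  5
  n  1  1  2  3  4  5
  y  2  2  2  3  4  5
  x  3  3  2  3  4  4
  w  4  4  3  2  3  4
  n  5  5  4  3  3  4
  u  6  6  5  4  4  4
  x  7  7  6  5  5  4
The bottom-right entry gives D[7][5] = 4, so no sequence of fewer than 4 edits works. Backtracking through the table gives one optimal edit sequence (4 edits):
  nyxwnux → yxwnux (del n @1)
  yxwnux → zxwnux (sub y→z @1)
  zxwnux → zxwux (del n @4)
  zxwux → zxwjx (sub u→j @4)
Edit distance = 4.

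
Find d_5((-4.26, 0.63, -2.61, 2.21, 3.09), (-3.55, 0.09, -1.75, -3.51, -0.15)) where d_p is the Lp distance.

(Σ|x_i - y_i|^5)^(1/5) = (|-4.26 - (-3.55)|^5 + |0.63 - 0.09|^5 + |-2.61 - (-1.75)|^5 + |2.21 - (-3.51)|^5 + |3.09 - (-0.15)|^5)^(1/5)
= (0.71^5 + 0.54^5 + 0.86^5 + 5.72^5 + 3.24^5)^(1/5) ≈ (0.1804 + 0.0459 + 0.4704 + 6123.224 + 357.0467)^(1/5) = (6480.9674)^(1/5) ≈ 5.7853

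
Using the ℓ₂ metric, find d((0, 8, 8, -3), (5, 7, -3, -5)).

√(Σ(x_i - y_i)²) = √((0 - 5)² + (8 - 7)² + (8 - (-3))² + (-3 - (-5))²)
= √((-5)² + 1² + 11² + 2²) = √(25 + 1 + 121 + 4) = √151 ≈ 12.2882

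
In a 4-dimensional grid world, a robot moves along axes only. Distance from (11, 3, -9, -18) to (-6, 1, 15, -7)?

Σ|x_i - y_i| = |11 - (-6)| + |3 - 1| + |-9 - 15| + |-18 - (-7)| = 17 + 2 + 24 + 11 = 54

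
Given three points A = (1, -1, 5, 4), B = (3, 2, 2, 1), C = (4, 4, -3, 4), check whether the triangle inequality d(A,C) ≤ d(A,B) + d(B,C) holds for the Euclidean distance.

d(A,B) = √(2² + 3² + 3² + 3²) = √31 ≈ 5.5678, d(B,C) = √(1² + 2² + 5² + 3²) = √39 ≈ 6.245, d(A,C) = √(3² + 5² + 8² + 0²) = √98 ≈ 9.8995.
d(A,C) ≈ 9.8995 ≤ 5.5678 + 6.245 = 11.8128. Triangle inequality is satisfied.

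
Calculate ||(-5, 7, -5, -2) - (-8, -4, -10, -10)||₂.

√(Σ(x_i - y_i)²) = √((-5 - (-8))² + (7 - (-4))² + (-5 - (-10))² + (-2 - (-10))²)
= √(3² + 11² + 5² + 8²) = √(9 + 121 + 25 + 64) = √219 ≈ 14.7986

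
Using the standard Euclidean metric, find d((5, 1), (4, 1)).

√(Σ(x_i - y_i)²) = √((5 - 4)² + (1 - 1)²)
= √(1² + 0²) = √(1 + 0) = √1 = 1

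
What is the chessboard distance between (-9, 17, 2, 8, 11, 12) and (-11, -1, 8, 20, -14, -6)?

max(|x_i - y_i|) = max(|-9 - (-11)|, |17 - (-1)|, |2 - 8|, |8 - 20|, |11 - (-14)|, |12 - (-6)|) = max(2, 18, 6, 12, 25, 18) = 25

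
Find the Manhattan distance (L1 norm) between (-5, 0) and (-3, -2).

Σ|x_i - y_i| = |-5 - (-3)| + |0 - (-2)| = 2 + 2 = 4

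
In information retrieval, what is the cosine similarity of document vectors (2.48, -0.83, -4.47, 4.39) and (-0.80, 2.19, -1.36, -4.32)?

With u = (2.48, -0.83, -4.47, 4.39), v = (-0.80, 2.19, -1.36, -4.32):
u·v = 2.48·(-0.8) + (-0.83)·2.19 + (-4.47)·(-1.36) + 4.39·(-4.32) = (-1.984) + (-1.8177) + 6.0792 + (-18.9648) = -16.6873.
|u| = √(2.48² + (-0.83)² + (-4.47)² + 4.39²) = √(6.1504 + 0.6889 + 19.9809 + 19.2721) = √46.0923, |v| = √((-0.8)² + 2.19² + (-1.36)² + (-4.32)²) = √(0.64 + 4.7961 + 1.8496 + 18.6624) = √25.9481.
cos θ = (u·v)/(|u||v|) = -16.6873/(√46.0923·√25.9481) ≈ -0.4825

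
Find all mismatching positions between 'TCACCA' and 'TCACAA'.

Differing positions: 5. Hamming distance = 1.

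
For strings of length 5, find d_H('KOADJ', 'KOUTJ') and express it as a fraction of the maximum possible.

Differing positions: 3, 4. Hamming distance = 2. The maximum possible Hamming distance for length-5 strings is 5, so d_H/5 = 2/5 = 0.4.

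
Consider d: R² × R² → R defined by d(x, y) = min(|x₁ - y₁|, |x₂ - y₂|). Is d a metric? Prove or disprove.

No. d fails identity of indiscernibles: take x = (-2, 0) and y = (-2, 6). Then d(x,y) = min(|-2 - (-2)|, |0 - 6|) = min(0, 6) = 0, yet x ≠ y.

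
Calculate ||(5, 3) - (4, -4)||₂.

√(Σ(x_i - y_i)²) = √((5 - 4)² + (3 - (-4))²)
= √(1² + 7²) = √(1 + 49) = √50 ≈ 7.0711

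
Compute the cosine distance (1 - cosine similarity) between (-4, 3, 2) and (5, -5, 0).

With u = (-4, 3, 2), v = (5, -5, 0):
u·v = (-4)·5 + 3·(-5) + 2·0 = (-20) + (-15) + 0 = -35.
|u| = √((-4)² + 3² + 2²) = √29, |v| = √(5² + (-5)² + 0²) = √50, so |u||v| = √(29·50) = √1450.
cos θ = (u·v)/(|u||v|) = -35/√1450 ≈ -0.9191
Cosine distance = 1 - cos θ ≈ 1 - (-0.9191) = 1.9191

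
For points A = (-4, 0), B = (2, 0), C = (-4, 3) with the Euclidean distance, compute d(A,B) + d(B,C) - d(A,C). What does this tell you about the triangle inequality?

d(A,B) = √(6² + 0²) = √36 = 6, d(B,C) = √(6² + 3²) = √45 ≈ 6.7082, d(A,C) = √(0² + 3²) = √9 = 3.
d(A,B) + d(B,C) - d(A,C) = 6 + 6.7082 - 3 = 12.7082 - 3 = 9.7082 (to 4 decimal places). This is ≥ 0, so the triangle inequality holds for these points.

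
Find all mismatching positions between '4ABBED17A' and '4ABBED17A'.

Differing positions: none. Hamming distance = 0.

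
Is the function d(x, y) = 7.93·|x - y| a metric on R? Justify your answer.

Yes. Since |x - y| is a metric on R and 7.93 > 0, the positive scalar multiple 7.93·|x - y| is also a metric: scaling by a positive constant preserves non-negativity, identity (d=0 ⟺ |x-y|=0 ⟺ x=y), symmetry, and the triangle inequality.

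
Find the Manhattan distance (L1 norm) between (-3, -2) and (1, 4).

Σ|x_i - y_i| = |-3 - 1| + |-2 - 4| = 4 + 6 = 10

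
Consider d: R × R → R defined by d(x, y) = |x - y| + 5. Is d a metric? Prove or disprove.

No. d fails identity of indiscernibles (specifically d(x,x) = 0): d(4, 4) = |4 - 4| + 5 = 0 + 5 = 5 ≠ 0.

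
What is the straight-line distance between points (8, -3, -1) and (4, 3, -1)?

√(Σ(x_i - y_i)²) = √((8 - 4)² + (-3 - 3)² + (-1 - (-1))²)
= √(4² + (-6)² + 0²) = √(16 + 36 + 0) = √52 ≈ 7.2111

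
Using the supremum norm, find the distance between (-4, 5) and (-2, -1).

max(|x_i - y_i|) = max(|-4 - (-2)|, |5 - (-1)|) = max(2, 6) = 6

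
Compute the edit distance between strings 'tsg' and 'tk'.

Let D[i][j] be the edit distance between the first i characters of 'tsg' and the first j characters of 'tk', with D[i][0] = i, D[0][j] = j, and D[i][j] = D[i-1][j-1] if the characters match, else 1 + min(D[i-1][j], D[i][j-1], D[i-1][j-1]). Filling the table (rows: prefixes of 'tsg', columns: prefixes of 'tk'):
     ε  t  k
  ε  0  1  2
  t  1  0  1
  s  2  1  1
  g  3  2  2
The bottom-right entry gives D[3][2] = 2, so no sequence of fewer than 2 edits works. Backtracking through the table gives one optimal edit sequence (2 edits):
  tsg → tg (del s @2)
  tg → tk (sub g→k @2)
Edit distance = 2.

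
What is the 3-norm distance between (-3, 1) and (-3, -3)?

(Σ|x_i - y_i|^3)^(1/3) = (|-3 - (-3)|^3 + |1 - (-3)|^3)^(1/3)
= (0^3 + 4^3)^(1/3) = (0 + 64)^(1/3) = (64)^(1/3) = 4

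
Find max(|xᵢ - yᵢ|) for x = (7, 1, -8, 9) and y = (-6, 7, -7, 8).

max(|x_i - y_i|) = max(|7 - (-6)|, |1 - 7|, |-8 - (-7)|, |9 - 8|) = max(13, 6, 1, 1) = 13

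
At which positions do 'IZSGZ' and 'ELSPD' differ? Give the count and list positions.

Differing positions: 1, 2, 4, 5. Hamming distance = 4.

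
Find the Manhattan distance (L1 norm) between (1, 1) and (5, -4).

Σ|x_i - y_i| = |1 - 5| + |1 - (-4)| = 4 + 5 = 9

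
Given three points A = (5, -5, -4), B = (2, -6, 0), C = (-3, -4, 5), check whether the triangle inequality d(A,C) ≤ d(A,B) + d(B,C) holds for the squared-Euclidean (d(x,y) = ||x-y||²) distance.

d(A,B) = 3² + 1² + 4² = 26, d(B,C) = 5² + 2² + 5² = 54, d(A,C) = 8² + 1² + 9² = 146.
d(A,C) = 146 > 26 + 54 = 80. Triangle inequality is VIOLATED. (Squared-Euclidean is not a metric — this is a counterexample.)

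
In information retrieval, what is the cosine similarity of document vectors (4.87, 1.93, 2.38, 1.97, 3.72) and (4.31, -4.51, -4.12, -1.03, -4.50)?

With u = (4.87, 1.93, 2.38, 1.97, 3.72), v = (4.31, -4.51, -4.12, -1.03, -4.50):
u·v = 4.87·4.31 + 1.93·(-4.51) + 2.38·(-4.12) + 1.97·(-1.03) + 3.72·(-4.5) = 20.9897 + (-8.7043) + (-9.8056) + (-2.0291) + (-16.74) = -16.2893.
|u| = √(4.87² + 1.93² + 2.38² + 1.97² + 3.72²) = √(23.7169 + 3.7249 + 5.6644 + 3.8809 + 13.8384) = √50.8255, |v| = √(4.31² + (-4.51)² + (-4.12)² + (-1.03)² + (-4.5)²) = √(18.5761 + 20.3401 + 16.9744 + 1.0609 + 20.25) = √77.2015.
cos θ = (u·v)/(|u||v|) = -16.2893/(√50.8255·√77.2015) ≈ -0.26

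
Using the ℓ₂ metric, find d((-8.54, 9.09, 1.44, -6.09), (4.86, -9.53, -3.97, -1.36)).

√(Σ(x_i - y_i)²) = √((-8.54 - 4.86)² + (9.09 - (-9.53))² + (1.44 - (-3.97))² + (-6.09 - (-1.36))²)
= √((-13.4)² + 18.62² + 5.41² + (-4.73)²) = √(179.56 + 346.7044 + 29.2681 + 22.3729) = √577.9054 ≈ 24.0397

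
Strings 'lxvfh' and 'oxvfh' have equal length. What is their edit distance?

Let D[i][j] be the edit distance between the first i characters of 'lxvfh' and the first j characters of 'oxvfh', with D[i][0] = i, D[0][j] = j, and D[i][j] = D[i-1][j-1] if the characters match, else 1 + min(D[i-1][j], D[i][j-1], D[i-1][j-1]). Filling the table (rows: prefixes of 'lxvfh', columns: prefixes of 'oxvfh'):
     ε  o  x  v  f  h
  ε  0  1  2  3  4  5
  l  1  1  2  3  4  5
  x  2  2  1  2  3  4
  v  3  3  2  1  2  3
  f  4  4  3  2  1  2
  h  5  5  4  3  2  1
The bottom-right entry gives D[5][5] = 1, so no sequence of fewer than 1 edit works. Backtracking through the table gives one optimal edit sequence (1 edit):
  lxvfh → oxvfh (sub l→o @1)
Edit distance = 1.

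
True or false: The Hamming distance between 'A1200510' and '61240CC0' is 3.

Differing positions: 1, 4, 6, 7. Hamming distance = 4, so the claim that d_H = 3 is false.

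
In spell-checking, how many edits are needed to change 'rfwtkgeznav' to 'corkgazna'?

Let D[i][j] be the edit distance between the first i characters of 'rfwtkgeznav' and the first j characters of 'corkgazna', with D[i][0] = i, D[0][j] = j, and D[i][j] = D[i-1][j-1] if the characters match, else 1 + min(D[i-1][j], D[i][j-1], D[i-1][j-1]). Filling the table (rows: prefixes of 'rfwtkgeznav', columns: prefixes of 'corkgazna'):
     ε  c  o  r  k  g  a  z  n  a
  ε  0  1  2  3  4  5  6  7  8  9
  r  1  1  2  2  3  4  5  6  7  8
  f  2  2  2  3  3  4  5  6  7  8
  w  3  3  3  3  4  4  5  6  7  8
  t  4  4  4  4  4  5  5  6  7  8
  k  5  5  5  5  4  5  6  6  7  8
  g  6  6  6  6  5  4  5  6  7  8
  e  7  7  7  7  6  5  5  6  7  8
  z  8  8  8  8  7  6  6  5  6  7
  n  9  9  9  9  8  7  7  6  5  6
  a 10 10 10 10  9  8  7  7  6  5
  v 11 11 11 11 10  9  8  8  7  6
The bottom-right entry gives D[11][9] = 6, so no sequence of fewer than 6 edits works. Backtracking through the table gives one optimal edit sequence (6 edits):
  rfwtkgeznav → fwtkgeznav (del r @1)
  fwtkgeznav → cwtkgeznav (sub f→c @1)
  cwtkgeznav → cotkgeznav (sub w→o @2)
  cotkgeznav → corkgeznav (sub t→r @3)
  corkgeznav → corkgaznav (sub e→a @6)
  corkgaznav → corkgazna (del v @10)
Edit distance = 6.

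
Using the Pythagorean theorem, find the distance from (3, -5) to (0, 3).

√(Σ(x_i - y_i)²) = √((3 - 0)² + (-5 - 3)²)
= √(3² + (-8)²) = √(9 + 64) = √73 ≈ 8.544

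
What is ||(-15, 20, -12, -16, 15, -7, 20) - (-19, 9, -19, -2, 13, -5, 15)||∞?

max(|x_i - y_i|) = max(|-15 - (-19)|, |20 - 9|, |-12 - (-19)|, |-16 - (-2)|, |15 - 13|, |-7 - (-5)|, |20 - 15|) = max(4, 11, 7, 14, 2, 2, 5) = 14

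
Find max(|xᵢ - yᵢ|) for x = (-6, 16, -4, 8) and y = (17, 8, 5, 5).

max(|x_i - y_i|) = max(|-6 - 17|, |16 - 8|, |-4 - 5|, |8 - 5|) = max(23, 8, 9, 3) = 23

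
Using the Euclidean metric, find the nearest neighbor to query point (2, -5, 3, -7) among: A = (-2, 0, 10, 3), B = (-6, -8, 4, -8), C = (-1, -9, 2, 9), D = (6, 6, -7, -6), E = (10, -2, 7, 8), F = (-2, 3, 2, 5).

Distances: d(A) ≈ 13.784, d(B) ≈ 8.6603, d(C) ≈ 16.7929, d(D) ≈ 15.4272, d(E) ≈ 17.72, d(F) = 15. Nearest: B = (-6, -8, 4, -8) with distance 8.6603.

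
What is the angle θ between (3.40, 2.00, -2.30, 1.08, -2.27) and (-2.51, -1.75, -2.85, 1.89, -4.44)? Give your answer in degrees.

With u = (3.40, 2.00, -2.30, 1.08, -2.27), v = (-2.51, -1.75, -2.85, 1.89, -4.44):
u·v = 3.4·(-2.51) + 2·(-1.75) + (-2.3)·(-2.85) + 1.08·1.89 + (-2.27)·(-4.44) = (-8.534) + (-3.5) + 6.555 + 2.0412 + 10.0788 = 6.641.
|u| = √(3.4² + 2² + (-2.3)² + 1.08² + (-2.27)²) = √(11.56 + 4 + 5.29 + 1.1664 + 5.1529) = √27.1693, |v| = √((-2.51)² + (-1.75)² + (-2.85)² + 1.89² + (-4.44)²) = √(6.3001 + 3.0625 + 8.1225 + 3.5721 + 19.7136) = √40.7708.
cos θ = (u·v)/(|u||v|) = 6.641/(√27.1693·√40.7708) ≈ 0.199535
θ = arccos(0.199535) ≈ 78.49°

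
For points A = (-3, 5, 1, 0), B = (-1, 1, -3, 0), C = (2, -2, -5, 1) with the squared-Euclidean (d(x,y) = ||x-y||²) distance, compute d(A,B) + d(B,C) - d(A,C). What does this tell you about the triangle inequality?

d(A,B) = 2² + 4² + 4² + 0² = 36, d(B,C) = 3² + 3² + 2² + 1² = 23, d(A,C) = 5² + 7² + 6² + 1² = 111.
d(A,B) + d(B,C) - d(A,C) = 36 + 23 - 111 = 59 - 111 = -52. This is < 0, so the triangle inequality FAILS for these points (squared-Euclidean is not a metric).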